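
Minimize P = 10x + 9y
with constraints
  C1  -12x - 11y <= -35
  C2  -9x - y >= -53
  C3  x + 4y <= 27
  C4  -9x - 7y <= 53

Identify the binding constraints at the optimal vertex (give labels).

C1 and C3

Feasible corners and P = 10x + 9y:
  (548/87, -107/29) → P = 2591/87
  (-157/37, 289/37) → P = 1031/37
  (37/7, 38/7) → P = 712/7

The minimum is at (-157/37, 289/37). Substituting into each constraint, equality holds for C1 and C3; the remaining constraints have slack.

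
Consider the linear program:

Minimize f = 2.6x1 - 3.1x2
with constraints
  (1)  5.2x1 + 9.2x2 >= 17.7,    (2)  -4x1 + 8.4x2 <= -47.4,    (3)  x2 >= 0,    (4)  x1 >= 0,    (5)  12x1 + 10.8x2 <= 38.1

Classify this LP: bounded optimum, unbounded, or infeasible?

The boundaries 5.2x1 + 9.2x2 = 17.7 and x1 = 0 meet at (0, 177/92), but that point violates -4x1 + 8.4x2 ≤ -47.4. Every candidate vertex is excluded by some other constraint, so the feasible region is empty.

infeasible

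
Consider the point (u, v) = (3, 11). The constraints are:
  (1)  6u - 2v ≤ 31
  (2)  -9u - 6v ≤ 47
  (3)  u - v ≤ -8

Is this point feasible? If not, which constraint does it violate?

(1): -4 ≤ 31 ✓
(2): -93 ≤ 47 ✓
(3): -8 ≤ -8 ✓

feasible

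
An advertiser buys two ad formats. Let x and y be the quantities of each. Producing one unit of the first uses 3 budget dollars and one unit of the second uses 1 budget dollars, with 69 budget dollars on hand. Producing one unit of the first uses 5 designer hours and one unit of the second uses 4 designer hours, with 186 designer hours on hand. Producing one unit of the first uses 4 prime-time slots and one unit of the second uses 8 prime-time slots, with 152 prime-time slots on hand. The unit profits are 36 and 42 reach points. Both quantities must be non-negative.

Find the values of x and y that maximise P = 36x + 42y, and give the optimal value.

Corner points and P = 36x + 42y:
  (0, 0) → P = 0
  (0, 19) → P = 798
  (23, 0) → P = 828
  (20, 9) → P = 1098

At the optimal vertex, 3x + y = 69 and 4x + 8y = 152.
Solving simultaneously gives x = 20, y = 9.

x = 20, y = 9, maximum P = 1098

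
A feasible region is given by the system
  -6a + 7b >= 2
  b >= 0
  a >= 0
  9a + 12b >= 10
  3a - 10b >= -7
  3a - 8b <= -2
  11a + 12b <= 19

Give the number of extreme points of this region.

4

Intersecting each pair of boundary lines and keeping only the points that satisfy every inequality leaves:
  (46/135, 26/45)
  (109/149, 136/149)
  (8/63, 31/42)
  (53/73, 67/73)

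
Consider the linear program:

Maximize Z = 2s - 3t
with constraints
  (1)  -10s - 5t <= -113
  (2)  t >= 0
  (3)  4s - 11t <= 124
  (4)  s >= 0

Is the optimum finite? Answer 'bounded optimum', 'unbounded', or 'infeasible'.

unbounded

From the feasible point (113/10, 0), moving in the direction (11, 4) keeps every constraint satisfied while Z increases without bound.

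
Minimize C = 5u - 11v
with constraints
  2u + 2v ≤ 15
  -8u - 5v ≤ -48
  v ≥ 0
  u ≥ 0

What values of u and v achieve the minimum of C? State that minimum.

Feasible corners and C = 5u - 11v:
  (7/2, 4) → C = -53/2
  (15/2, 0) → C = 75/2
  (6, 0) → C = 30

The binding constraints are 2u + 2v = 15 and -8u - 5v = -48.
Solving simultaneously gives u = 7/2, v = 4.

u = 7/2, v = 4, minimum C = -53/2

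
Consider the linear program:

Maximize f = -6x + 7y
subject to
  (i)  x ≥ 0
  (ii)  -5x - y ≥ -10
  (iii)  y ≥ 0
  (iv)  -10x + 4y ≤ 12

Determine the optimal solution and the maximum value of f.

x = 14/15, y = 16/3, maximum f = 476/15

Corner points and f = -6x + 7y:
  (0, 0) → f = 0
  (0, 3) → f = 21
  (2, 0) → f = -12
  (14/15, 16/3) → f = 476/15

The optimum lies where -5x - y = -10 and -10x + 4y = 12.
Solving simultaneously gives x = 14/15, y = 16/3.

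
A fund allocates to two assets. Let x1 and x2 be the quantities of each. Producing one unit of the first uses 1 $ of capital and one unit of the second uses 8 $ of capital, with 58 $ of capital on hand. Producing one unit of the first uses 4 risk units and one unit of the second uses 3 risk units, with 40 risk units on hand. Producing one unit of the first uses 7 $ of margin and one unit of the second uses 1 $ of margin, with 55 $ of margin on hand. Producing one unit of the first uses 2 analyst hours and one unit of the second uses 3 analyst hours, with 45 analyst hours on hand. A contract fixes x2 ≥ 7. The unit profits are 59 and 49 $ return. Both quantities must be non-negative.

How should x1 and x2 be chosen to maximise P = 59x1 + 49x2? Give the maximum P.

x1 = 2, x2 = 7, maximum P = 461

Extreme points and P = 59x1 + 49x2:
  (0, 29/4) → P = 1421/4
  (0, 7) → P = 343
  (2, 7) → P = 461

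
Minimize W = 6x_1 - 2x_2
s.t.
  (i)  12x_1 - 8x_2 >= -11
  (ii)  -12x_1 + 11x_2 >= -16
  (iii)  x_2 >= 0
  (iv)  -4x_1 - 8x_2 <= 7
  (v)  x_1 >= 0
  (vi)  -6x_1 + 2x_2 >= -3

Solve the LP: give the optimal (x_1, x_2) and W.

x_1 = 0, x_2 = 11/8, minimum W = -11/4

Vertices and W = 6x_1 - 2x_2:
  (0, 11/8) → W = -11/4
  (23/12, 17/4) → W = 3
  (0, 0) → W = 0
  (1/2, 0) → W = 3

The binding constraints are 12x_1 - 8x_2 = -11 and x_1 = 0.
Solving simultaneously gives x_1 = 0, x_2 = 11/8.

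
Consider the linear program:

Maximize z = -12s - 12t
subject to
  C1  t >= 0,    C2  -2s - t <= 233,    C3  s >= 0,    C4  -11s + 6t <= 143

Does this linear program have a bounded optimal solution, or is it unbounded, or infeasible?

Vertices and z = -12s - 12t:
  (0, 0) → z = 0
  (0, 143/6) → z = -286
The feasible region has finitely many vertices and no improving ray; the maximum is 0 at (0, 0).

bounded optimum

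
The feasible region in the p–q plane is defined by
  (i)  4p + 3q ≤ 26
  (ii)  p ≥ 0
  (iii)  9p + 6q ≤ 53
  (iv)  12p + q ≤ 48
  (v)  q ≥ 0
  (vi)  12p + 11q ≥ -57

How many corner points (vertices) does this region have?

Pairwise boundary intersections that survive every other constraint:
  (0, 26/3)
  (1, 22/3)
  (0, 0)
  (235/63, 68/21)
  (4, 0)

5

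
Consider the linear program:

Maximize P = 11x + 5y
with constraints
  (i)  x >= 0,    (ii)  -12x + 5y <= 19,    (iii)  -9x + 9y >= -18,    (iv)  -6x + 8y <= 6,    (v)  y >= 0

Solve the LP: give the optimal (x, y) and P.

Vertices and P = 11x + 5y:
  (0, 3/4) → P = 15/4
  (0, 0) → P = 0
  (11, 9) → P = 166
  (2, 0) → P = 22

x = 11, y = 9, maximum P = 166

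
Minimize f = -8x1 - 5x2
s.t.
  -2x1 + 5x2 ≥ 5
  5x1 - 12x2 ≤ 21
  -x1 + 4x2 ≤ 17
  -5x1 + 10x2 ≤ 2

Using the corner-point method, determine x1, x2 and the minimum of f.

x1 = 65/3, x2 = 29/3, minimum f = -665/3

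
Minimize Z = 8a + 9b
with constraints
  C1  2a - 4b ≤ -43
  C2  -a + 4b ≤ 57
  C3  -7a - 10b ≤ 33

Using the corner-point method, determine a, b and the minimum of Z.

a = -351/19, b = 183/19, minimum Z = -1161/19

The optimum lies where -a + 4b = 57 and -7a - 10b = 33.
Solving simultaneously gives a = -351/19, b = 183/19.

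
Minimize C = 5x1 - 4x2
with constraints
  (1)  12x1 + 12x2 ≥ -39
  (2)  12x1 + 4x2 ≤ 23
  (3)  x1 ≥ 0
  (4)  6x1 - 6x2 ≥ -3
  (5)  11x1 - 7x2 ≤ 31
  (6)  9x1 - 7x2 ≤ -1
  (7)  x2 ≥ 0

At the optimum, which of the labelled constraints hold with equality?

Vertices and C = 5x1 - 4x2:
  (0, 1/2) → C = -2
  (0, 1/7) → C = -4/7
  (5/4, 7/4) → C = -3/4

The minimum is at (0, 1/2). Substituting into each constraint, equality holds for (3) and (4); the remaining constraints have slack.

(3) and (4)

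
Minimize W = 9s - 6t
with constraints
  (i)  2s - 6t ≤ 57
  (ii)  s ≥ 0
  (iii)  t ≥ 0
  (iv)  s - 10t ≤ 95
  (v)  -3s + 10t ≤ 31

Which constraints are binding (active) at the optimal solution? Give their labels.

Corner points and W = 9s - 6t:
  (57/2, 0) → W = 513/2
  (378, 233/2) → W = 2703
  (0, 0) → W = 0
  (0, 31/10) → W = -93/5

The minimum is at (0, 31/10). Substituting into each constraint, equality holds for (ii) and (v); the remaining constraints have slack.

(ii) and (v)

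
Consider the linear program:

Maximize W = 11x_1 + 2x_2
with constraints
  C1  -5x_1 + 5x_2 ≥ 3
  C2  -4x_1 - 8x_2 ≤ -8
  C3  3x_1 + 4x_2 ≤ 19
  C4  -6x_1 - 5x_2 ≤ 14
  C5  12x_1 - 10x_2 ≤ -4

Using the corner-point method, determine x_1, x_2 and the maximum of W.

Feasible corners and W = 11x_1 + 2x_2:
  (4/15, 13/15) → W = 14/3
  (1, 8/5) → W = 71/5
  (-38/7, 26/7) → W = -366/7
  (-151/9, 52/3) → W = -1349/9
  (29/13, 40/13) → W = 399/13

x_1 = 29/13, x_2 = 40/13, maximum W = 399/13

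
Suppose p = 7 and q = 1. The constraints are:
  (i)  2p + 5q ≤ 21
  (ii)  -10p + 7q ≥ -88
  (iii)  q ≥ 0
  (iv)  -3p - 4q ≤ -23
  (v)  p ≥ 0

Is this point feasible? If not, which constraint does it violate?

feasible

(i): 19 ≤ 21 ✓
(ii): -63 ≥ -88 ✓
(iii): 1 ≥ 0 ✓
(iv): -25 ≤ -23 ✓
(v): 7 ≥ 0 ✓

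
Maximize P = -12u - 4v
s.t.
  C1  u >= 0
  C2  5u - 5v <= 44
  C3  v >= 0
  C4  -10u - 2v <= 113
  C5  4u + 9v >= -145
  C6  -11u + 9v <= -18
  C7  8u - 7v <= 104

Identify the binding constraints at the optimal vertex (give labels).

Feasible corners and P = -12u - 4v:
  (44/5, 0) → P = -528/5
  (212/5, 168/5) → P = -3216/5
  (18/11, 0) → P = -216/11
The feasible region is unbounded (it extends along (9, 11), (7, 8)), but P strictly decreases along every unbounded feasible direction, so there is no improving ray and the maximum is attained at a vertex.

The maximum is at (18/11, 0). Substituting into each constraint, equality holds for C3 and C6; the remaining constraints have slack.

C3 and C6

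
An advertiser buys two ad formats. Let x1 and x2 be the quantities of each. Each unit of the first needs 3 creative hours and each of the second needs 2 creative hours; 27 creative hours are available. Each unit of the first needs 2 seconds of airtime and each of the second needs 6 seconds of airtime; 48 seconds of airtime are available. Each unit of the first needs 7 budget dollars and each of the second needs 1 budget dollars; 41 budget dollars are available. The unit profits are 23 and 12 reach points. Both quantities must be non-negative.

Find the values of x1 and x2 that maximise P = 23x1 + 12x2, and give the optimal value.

Feasible corners and P = 23x1 + 12x2:
  (0, 0) → P = 0
  (0, 8) → P = 96
  (41/7, 0) → P = 943/7
  (33/7, 45/7) → P = 1299/7
  (5, 6) → P = 187

x1 = 5, x2 = 6, maximum P = 187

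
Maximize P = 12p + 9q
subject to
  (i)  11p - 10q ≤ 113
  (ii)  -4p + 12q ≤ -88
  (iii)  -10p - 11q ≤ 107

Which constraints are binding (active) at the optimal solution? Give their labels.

Extreme points and P = 12p + 9q:
  (119/23, -129/23) → P = 267/23
  (173/221, -2307/221) → P = -18687/221
  (-79/41, -327/41) → P = -3891/41

The maximum is at (119/23, -129/23). Substituting into each constraint, equality holds for (i) and (ii); the remaining constraints have slack.

(i) and (ii)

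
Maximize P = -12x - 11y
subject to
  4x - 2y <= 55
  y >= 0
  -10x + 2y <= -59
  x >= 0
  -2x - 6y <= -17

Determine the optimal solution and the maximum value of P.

x = 97/16, y = 13/16, maximum P = -1307/16

Extreme points and P = -12x - 11y:
  (55/4, 0) → P = -165
  (17/2, 0) → P = -102
  (97/16, 13/16) → P = -1307/16
The feasible region is unbounded (it extends along (1, 2), (1, 5)), but P strictly decreases along every unbounded feasible direction, so there is no improving ray and the maximum is attained at a vertex.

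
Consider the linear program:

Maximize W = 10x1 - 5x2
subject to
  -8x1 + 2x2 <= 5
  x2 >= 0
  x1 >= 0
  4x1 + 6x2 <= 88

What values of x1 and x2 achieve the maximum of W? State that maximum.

Corner points and W = 10x1 - 5x2:
  (0, 5/2) → W = -25/2
  (73/28, 181/14) → W = -270/7
  (0, 0) → W = 0
  (22, 0) → W = 220

The optimum lies where x2 = 0 and 4x1 + 6x2 = 88.
Solving simultaneously gives x1 = 22, x2 = 0.

x1 = 22, x2 = 0, maximum W = 220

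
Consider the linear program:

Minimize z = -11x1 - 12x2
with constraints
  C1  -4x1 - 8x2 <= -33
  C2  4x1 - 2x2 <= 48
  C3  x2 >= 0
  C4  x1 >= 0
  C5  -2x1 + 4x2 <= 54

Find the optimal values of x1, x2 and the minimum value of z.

x1 = 25, x2 = 26, minimum z = -587

The optimum lies where 4x1 - 2x2 = 48 and -2x1 + 4x2 = 54.
Solving simultaneously gives x1 = 25, x2 = 26.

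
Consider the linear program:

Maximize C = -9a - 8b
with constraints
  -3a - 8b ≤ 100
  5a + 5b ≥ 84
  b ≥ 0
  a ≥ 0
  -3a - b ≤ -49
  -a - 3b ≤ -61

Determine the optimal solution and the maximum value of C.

The feasible region is unbounded (it extends along (0, 1), (1, 0)), but C strictly decreases along every unbounded feasible direction, so there is no improving ray and the maximum is attained at a vertex.

a = 43/4, b = 67/4, maximum C = -923/4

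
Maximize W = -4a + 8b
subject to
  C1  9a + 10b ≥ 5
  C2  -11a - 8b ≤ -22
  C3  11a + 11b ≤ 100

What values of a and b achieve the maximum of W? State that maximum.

a = -186/11, b = 26, maximum W = 3032/11

Vertices and W = -4a + 8b:
  (90/19, -143/38) → W = -932/19
  (945/11, -845/11) → W = -10540/11
  (-186/11, 26) → W = 3032/11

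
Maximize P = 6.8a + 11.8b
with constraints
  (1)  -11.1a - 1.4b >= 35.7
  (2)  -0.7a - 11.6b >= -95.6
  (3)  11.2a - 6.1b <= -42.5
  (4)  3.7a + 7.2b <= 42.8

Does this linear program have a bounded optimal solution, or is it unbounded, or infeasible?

bounded optimum

Vertices and P = 6.8a + 11.8b:
  (-27727/8339, 7191/8339) → P = -518449/41695
  (-15848/3737, 1641/202) → P = 2504639/37370
  (-4796/947, 8094/947) → P = 314482/4735
The feasible region has finitely many vertices and no improving ray; the maximum is 2504639/37370 at (-15848/3737, 1641/202).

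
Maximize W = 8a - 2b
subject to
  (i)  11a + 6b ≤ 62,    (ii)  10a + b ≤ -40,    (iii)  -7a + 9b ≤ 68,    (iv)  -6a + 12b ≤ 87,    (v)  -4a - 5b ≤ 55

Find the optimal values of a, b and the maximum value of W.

Feasible corners and W = 8a - 2b:
  (-428/97, 400/97) → W = -4224/97
  (-145/46, -195/23) → W = -190/23
  (-835/71, -113/71) → W = -6454/71

a = -145/46, b = -195/23, maximum W = -190/23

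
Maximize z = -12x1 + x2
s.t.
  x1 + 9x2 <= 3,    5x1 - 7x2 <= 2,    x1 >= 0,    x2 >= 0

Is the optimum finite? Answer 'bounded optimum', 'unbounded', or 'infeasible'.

bounded optimum

Feasible corners and z = -12x1 + x2:
  (3/4, 1/4) → z = -35/4
  (0, 1/3) → z = 1/3
  (2/5, 0) → z = -24/5
  (0, 0) → z = 0
The feasible region has finitely many vertices and no improving ray; the maximum is 1/3 at (0, 1/3).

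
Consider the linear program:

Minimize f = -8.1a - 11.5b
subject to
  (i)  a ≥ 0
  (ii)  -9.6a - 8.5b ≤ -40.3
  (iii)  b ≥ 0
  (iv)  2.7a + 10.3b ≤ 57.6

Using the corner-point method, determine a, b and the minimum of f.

Feasible corners and f = -8.1a - 11.5b:
  (0, 403/85) → f = -9269/170
  (0, 576/103) → f = -6624/103
  (403/96, 0) → f = -10881/320
  (64/3, 0) → f = -864/5

a = 64/3, b = 0, minimum f = -864/5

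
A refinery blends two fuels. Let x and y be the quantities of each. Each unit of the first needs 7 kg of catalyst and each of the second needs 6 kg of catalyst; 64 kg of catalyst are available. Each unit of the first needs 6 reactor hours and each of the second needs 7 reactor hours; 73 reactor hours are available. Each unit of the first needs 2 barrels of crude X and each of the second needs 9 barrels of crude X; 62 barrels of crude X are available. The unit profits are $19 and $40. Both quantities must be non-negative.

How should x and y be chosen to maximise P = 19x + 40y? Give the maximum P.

Corner points and P = 19x + 40y:
  (0, 0) → P = 0
  (0, 62/9) → P = 2480/9
  (64/7, 0) → P = 1216/7
  (4, 6) → P = 316

The binding constraints are 7x + 6y = 64 and 2x + 9y = 62.
Solving simultaneously gives x = 4, y = 6.

x = 4, y = 6, maximum P = 316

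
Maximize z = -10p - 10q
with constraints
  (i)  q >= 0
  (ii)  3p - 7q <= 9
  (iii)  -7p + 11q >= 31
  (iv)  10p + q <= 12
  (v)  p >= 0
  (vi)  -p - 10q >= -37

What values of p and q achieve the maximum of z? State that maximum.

p = 0, q = 31/11, maximum z = -310/11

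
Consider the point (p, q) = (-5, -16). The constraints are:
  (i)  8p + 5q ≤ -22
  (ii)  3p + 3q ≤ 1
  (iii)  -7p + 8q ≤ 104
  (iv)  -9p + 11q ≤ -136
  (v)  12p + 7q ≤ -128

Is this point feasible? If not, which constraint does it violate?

Constraint (iv): -9p + 11q = -131, which is not ≤ -136. All other constraints are satisfied.

not feasible — violates (iv)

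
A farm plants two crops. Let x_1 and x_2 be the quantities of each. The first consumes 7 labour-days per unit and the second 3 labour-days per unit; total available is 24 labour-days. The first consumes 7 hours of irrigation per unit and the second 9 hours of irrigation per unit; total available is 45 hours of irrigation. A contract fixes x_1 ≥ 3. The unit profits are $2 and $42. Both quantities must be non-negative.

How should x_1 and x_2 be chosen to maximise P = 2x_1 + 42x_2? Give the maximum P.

Vertices and P = 2x_1 + 42x_2:
  (24/7, 0) → P = 48/7
  (3, 0) → P = 6
  (3, 1) → P = 48

At the optimal vertex, 7x_1 + 3x_2 = 24 and x_1 = 3.
Solving simultaneously gives x_1 = 3, x_2 = 1.

x_1 = 3, x_2 = 1, maximum P = 48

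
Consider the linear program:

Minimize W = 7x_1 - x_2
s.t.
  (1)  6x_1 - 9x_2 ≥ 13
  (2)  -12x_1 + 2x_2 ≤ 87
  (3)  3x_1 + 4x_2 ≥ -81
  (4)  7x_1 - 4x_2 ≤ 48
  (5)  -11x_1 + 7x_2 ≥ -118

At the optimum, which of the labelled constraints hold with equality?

Feasible corners and W = 7x_1 - x_2:
  (-809/96, -113/16) → W = -4985/96
  (380/39, 197/39) → W = 821/13
  (-85/9, -79/6) → W = -953/18
  (-33/10, -711/40) → W = -213/40

The minimum is at (-85/9, -79/6). Substituting into each constraint, equality holds for (2) and (3); the remaining constraints have slack.

(2) and (3)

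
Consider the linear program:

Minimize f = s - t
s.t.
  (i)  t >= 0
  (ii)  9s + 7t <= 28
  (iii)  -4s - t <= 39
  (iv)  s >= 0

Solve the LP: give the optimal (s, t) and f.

Feasible corners and f = s - t:
  (28/9, 0) → f = 28/9
  (0, 0) → f = 0
  (0, 4) → f = -4

s = 0, t = 4, minimum f = -4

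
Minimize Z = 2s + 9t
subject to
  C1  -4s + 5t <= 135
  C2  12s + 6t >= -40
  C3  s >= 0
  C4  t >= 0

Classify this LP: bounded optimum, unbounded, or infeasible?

Feasible corners and Z = 2s + 9t:
  (0, 27) → Z = 243
  (0, 0) → Z = 0
The feasible region has finitely many vertices and no improving ray; the minimum is 0 at (0, 0).

bounded optimum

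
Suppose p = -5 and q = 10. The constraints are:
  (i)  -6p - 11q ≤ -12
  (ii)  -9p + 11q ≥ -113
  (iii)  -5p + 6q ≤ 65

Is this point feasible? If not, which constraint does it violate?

not feasible — violates (iii)

Constraint (iii): -5p + 6q = 85, which is not ≤ 65. All other constraints are satisfied.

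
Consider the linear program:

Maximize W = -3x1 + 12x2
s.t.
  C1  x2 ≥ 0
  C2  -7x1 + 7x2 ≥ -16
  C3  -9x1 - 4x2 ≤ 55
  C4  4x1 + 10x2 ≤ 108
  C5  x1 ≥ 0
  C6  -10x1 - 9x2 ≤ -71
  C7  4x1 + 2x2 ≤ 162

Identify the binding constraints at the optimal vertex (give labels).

C4 and C5

Feasible corners and W = -3x1 + 12x2:
  (458/49, 346/49) → W = 2778/49
  (641/133, 337/133) → W = 303/19
  (0, 54/5) → W = 648/5
  (0, 71/9) → W = 284/3

The maximum is at (0, 54/5). Substituting into each constraint, equality holds for C4 and C5; the remaining constraints have slack.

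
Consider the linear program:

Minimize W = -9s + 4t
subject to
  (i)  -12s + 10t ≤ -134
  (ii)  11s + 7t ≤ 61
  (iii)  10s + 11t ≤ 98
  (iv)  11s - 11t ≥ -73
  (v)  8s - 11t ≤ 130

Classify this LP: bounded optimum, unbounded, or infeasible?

bounded optimum

Vertices and W = -9s + 4t:
  (774/97, -371/97) → W = -8450/97
  (87/26, -122/13) → W = -1759/26
  (527/59, -314/59) → W = -5999/59
The feasible region has finitely many vertices and no improving ray; the minimum is -5999/59 at (527/59, -314/59).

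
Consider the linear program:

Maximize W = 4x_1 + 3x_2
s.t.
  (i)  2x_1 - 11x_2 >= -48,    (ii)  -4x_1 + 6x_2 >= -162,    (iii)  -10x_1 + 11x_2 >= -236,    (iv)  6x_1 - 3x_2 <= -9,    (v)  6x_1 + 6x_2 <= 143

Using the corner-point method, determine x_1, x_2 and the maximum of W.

x_1 = 3/4, x_2 = 9/2, maximum W = 33/2

Corner points and W = 4x_1 + 3x_2:
  (3/4, 9/2) → W = 33/2
  (-183/8, -169/4) → W = -873/4
  (-269/12, -251/6) → W = -1291/6
The feasible region is unbounded (it extends along (-11, -2), (-3, -2)), but W strictly decreases along every unbounded feasible direction, so there is no improving ray and the maximum is attained at a vertex.

The binding constraints are 2x_1 - 11x_2 = -48 and 6x_1 - 3x_2 = -9.
Solving simultaneously gives x_1 = 3/4, x_2 = 9/2.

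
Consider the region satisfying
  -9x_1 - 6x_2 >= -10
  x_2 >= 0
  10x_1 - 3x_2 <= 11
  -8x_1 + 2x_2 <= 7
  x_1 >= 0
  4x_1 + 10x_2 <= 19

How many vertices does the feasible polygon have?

The feasible vertices (each the meet of two boundaries and inside every other half-plane) are:
  (32/29, 1/87)
  (0, 5/3)
  (11/10, 0)
  (0, 0)

4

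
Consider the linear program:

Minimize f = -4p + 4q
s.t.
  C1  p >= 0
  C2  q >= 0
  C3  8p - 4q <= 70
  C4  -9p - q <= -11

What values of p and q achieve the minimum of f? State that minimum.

p = 35/4, q = 0, minimum f = -35

Corner points and f = -4p + 4q:
  (0, 11) → f = 44
  (35/4, 0) → f = -35
  (11/9, 0) → f = -44/9
The feasible region is unbounded (it extends along (0, 1), (1, 2)), but f strictly increases along every unbounded feasible direction, so there is no improving ray and the minimum is attained at a vertex.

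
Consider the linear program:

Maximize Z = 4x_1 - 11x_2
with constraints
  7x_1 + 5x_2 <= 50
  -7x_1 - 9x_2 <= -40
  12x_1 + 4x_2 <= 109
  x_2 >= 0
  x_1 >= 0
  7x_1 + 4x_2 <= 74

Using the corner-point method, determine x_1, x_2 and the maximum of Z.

Feasible corners and Z = 4x_1 - 11x_2:
  (50/7, 0) → Z = 200/7
  (0, 10) → Z = -110
  (40/7, 0) → Z = 160/7
  (0, 40/9) → Z = -440/9

At the optimal vertex, 7x_1 + 5x_2 = 50 and x_2 = 0.
Solving simultaneously gives x_1 = 50/7, x_2 = 0.

x_1 = 50/7, x_2 = 0, maximum Z = 200/7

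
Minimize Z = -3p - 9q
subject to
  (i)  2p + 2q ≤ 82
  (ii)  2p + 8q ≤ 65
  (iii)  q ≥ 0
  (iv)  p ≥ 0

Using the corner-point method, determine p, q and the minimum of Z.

p = 65/2, q = 0, minimum Z = -195/2

Feasible corners and Z = -3p - 9q:
  (65/2, 0) → Z = -195/2
  (0, 65/8) → Z = -585/8
  (0, 0) → Z = 0

The optimum lies where 2p + 8q = 65 and q = 0.
Solving simultaneously gives p = 65/2, q = 0.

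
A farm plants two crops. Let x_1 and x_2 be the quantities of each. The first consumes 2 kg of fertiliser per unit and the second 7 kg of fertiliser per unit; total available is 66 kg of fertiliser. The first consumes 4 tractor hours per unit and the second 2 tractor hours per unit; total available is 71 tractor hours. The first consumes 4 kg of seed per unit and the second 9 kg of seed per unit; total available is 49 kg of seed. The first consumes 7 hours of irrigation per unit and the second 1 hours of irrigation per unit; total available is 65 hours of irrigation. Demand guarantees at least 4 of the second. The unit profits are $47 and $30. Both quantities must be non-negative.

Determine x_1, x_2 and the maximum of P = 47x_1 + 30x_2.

x_1 = 13/4, x_2 = 4, maximum P = 1091/4

Feasible corners and P = 47x_1 + 30x_2:
  (0, 49/9) → P = 490/3
  (0, 4) → P = 120
  (13/4, 4) → P = 1091/4

At the optimal vertex, 4x_1 + 9x_2 = 49 and x_2 = 4.
Solving simultaneously gives x_1 = 13/4, x_2 = 4.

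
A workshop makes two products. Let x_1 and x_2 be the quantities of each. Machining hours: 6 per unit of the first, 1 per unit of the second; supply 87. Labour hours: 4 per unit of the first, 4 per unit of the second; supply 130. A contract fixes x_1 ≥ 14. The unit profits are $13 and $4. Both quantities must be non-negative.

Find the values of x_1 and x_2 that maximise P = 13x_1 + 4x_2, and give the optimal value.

x_1 = 14, x_2 = 3, maximum P = 194

Vertices and P = 13x_1 + 4x_2:
  (29/2, 0) → P = 377/2
  (14, 0) → P = 182
  (14, 3) → P = 194

The optimum lies where 6x_1 + x_2 = 87 and x_1 = 14.
Solving simultaneously gives x_1 = 14, x_2 = 3.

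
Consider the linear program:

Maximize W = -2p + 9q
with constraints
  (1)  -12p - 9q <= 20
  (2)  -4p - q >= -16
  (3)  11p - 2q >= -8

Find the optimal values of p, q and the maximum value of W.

p = 24/19, q = 208/19, maximum W = 96

Vertices and W = -2p + 9q:
  (41/6, -34/3) → W = -347/3
  (-112/123, -124/123) → W = -892/123
  (24/19, 208/19) → W = 96

The optimum lies where -4p - q = -16 and 11p - 2q = -8.
Solving simultaneously gives p = 24/19, q = 208/19.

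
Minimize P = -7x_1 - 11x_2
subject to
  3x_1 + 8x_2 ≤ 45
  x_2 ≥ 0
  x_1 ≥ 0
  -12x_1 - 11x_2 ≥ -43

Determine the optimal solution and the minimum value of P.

x_1 = 0, x_2 = 43/11, minimum P = -43

Vertices and P = -7x_1 - 11x_2:
  (0, 0) → P = 0
  (43/12, 0) → P = -301/12
  (0, 43/11) → P = -43

The binding constraints are x_1 = 0 and -12x_1 - 11x_2 = -43.
Solving simultaneously gives x_1 = 0, x_2 = 43/11.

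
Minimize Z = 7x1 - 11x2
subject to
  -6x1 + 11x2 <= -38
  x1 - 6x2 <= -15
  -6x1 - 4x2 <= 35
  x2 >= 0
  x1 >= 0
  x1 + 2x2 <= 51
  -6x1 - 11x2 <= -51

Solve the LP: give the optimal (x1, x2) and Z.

Feasible corners and Z = 7x1 - 11x2:
  (393/25, 128/25) → Z = 1343/25
  (637/23, 268/23) → Z = 1511/23
  (69/2, 33/4) → Z = 603/4

x1 = 393/25, x2 = 128/25, minimum Z = 1343/25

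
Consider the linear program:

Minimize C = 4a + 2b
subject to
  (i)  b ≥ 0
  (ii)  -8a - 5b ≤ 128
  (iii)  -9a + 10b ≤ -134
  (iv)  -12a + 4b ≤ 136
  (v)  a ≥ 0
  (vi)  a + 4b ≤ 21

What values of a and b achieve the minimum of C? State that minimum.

a = 134/9, b = 0, minimum C = 536/9

Extreme points and C = 4a + 2b:
  (134/9, 0) → C = 536/9
  (21, 0) → C = 84
  (373/23, 55/46) → C = 1547/23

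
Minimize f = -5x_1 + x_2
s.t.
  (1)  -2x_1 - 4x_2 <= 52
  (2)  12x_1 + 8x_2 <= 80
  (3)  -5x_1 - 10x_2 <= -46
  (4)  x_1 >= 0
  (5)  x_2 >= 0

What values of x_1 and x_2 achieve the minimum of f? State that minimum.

Corner points and f = -5x_1 + x_2:
  (27/5, 19/10) → f = -251/10
  (0, 10) → f = 10
  (0, 23/5) → f = 23/5

At the optimal vertex, 12x_1 + 8x_2 = 80 and -5x_1 - 10x_2 = -46.
Solving simultaneously gives x_1 = 27/5, x_2 = 19/10.

x_1 = 27/5, x_2 = 19/10, minimum f = -251/10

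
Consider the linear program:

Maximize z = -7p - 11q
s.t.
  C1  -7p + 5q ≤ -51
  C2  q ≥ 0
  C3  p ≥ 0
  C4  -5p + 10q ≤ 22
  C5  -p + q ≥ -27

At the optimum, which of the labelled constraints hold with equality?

C1 and C2

Feasible corners and z = -7p - 11q:
  (51/7, 0) → z = -51
  (124/9, 409/45) → z = -8839/45
  (27, 0) → z = -189
  (292/5, 157/5) → z = -3771/5

The maximum is at (51/7, 0). Substituting into each constraint, equality holds for C1 and C2; the remaining constraints have slack.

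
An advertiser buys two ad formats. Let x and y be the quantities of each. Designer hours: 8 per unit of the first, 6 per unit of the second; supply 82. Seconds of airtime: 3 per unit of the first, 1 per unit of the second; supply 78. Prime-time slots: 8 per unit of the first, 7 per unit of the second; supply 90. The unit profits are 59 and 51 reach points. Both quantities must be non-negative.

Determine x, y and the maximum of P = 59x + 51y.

x = 17/4, y = 8, maximum P = 2635/4

Extreme points and P = 59x + 51y:
  (0, 0) → P = 0
  (0, 90/7) → P = 4590/7
  (41/4, 0) → P = 2419/4
  (17/4, 8) → P = 2635/4

The binding constraints are 8x + 6y = 82 and 8x + 7y = 90.
Solving simultaneously gives x = 17/4, y = 8.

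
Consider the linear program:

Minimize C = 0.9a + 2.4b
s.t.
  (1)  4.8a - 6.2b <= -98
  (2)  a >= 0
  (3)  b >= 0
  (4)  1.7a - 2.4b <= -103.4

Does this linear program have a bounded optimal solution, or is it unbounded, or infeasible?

Corner points and C = 0.9a + 2.4b:
  (20294/49, 16486/49) → C = 57831/49
  (0, 517/12) → C = 103.4
The feasible region has finitely many vertices and no improving ray; the minimum is 103.4 at (0, 517/12).

bounded optimum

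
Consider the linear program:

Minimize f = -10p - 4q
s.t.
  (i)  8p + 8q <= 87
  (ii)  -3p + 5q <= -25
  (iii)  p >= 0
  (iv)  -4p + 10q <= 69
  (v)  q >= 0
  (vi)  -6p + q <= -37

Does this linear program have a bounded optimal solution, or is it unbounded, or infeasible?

bounded optimum

Extreme points and f = -10p - 4q:
  (635/64, 61/64) → f = -3297/32
  (87/8, 0) → f = -435/4
  (25/3, 0) → f = -250/3
The feasible region has finitely many vertices and no improving ray; the minimum is -435/4 at (87/8, 0).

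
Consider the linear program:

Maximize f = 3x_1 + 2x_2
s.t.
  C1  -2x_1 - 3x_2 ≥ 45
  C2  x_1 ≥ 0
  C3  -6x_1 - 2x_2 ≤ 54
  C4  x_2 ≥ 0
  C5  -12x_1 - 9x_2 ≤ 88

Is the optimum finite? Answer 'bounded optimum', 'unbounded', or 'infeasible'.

infeasible

The boundaries -2x_1 - 3x_2 = 45 and -12x_1 - 9x_2 = 88 meet at (47/6, -182/9), but that point violates x_2 ≥ 0. Every candidate vertex is excluded by some other constraint, so the feasible region is empty.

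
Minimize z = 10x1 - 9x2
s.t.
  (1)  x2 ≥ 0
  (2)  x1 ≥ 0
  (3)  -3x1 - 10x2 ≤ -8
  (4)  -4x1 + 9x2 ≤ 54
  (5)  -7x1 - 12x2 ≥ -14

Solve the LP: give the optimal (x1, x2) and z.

Extreme points and z = 10x1 - 9x2:
  (0, 4/5) → z = -36/5
  (0, 7/6) → z = -21/2
  (22/17, 7/17) → z = 157/17

x1 = 0, x2 = 7/6, minimum z = -21/2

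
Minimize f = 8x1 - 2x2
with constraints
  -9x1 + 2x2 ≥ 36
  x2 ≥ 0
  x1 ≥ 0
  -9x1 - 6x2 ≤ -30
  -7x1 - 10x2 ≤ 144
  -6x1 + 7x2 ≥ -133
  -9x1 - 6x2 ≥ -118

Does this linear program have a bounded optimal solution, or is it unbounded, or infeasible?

Corner points and f = 8x1 - 2x2:
  (0, 18) → f = -36
  (5/18, 77/4) → f = -653/18
  (0, 59/3) → f = -118/3
The feasible region has finitely many vertices and no improving ray; the minimum is -118/3 at (0, 59/3).

bounded optimum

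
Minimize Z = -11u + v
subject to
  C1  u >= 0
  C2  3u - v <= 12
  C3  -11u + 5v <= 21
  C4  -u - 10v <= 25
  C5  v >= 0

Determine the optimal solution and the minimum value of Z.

u = 81/4, v = 195/4, minimum Z = -174

Vertices and Z = -11u + v:
  (0, 21/5) → Z = 21/5
  (0, 0) → Z = 0
  (81/4, 195/4) → Z = -174
  (4, 0) → Z = -44

The optimum lies where 3u - v = 12 and -11u + 5v = 21.
Solving simultaneously gives u = 81/4, v = 195/4.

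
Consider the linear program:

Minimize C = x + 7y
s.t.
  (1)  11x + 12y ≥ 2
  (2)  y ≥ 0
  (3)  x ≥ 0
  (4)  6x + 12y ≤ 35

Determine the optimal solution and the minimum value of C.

x = 2/11, y = 0, minimum C = 2/11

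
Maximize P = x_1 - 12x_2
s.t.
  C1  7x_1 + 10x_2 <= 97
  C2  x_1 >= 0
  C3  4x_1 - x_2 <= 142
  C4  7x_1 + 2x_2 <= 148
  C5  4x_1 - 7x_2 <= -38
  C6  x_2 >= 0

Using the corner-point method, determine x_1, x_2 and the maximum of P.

x_1 = 0, x_2 = 38/7, maximum P = -456/7

Corner points and P = x_1 - 12x_2:
  (0, 97/10) → P = -582/5
  (299/89, 654/89) → P = -7549/89
  (0, 38/7) → P = -456/7

The optimum lies where x_1 = 0 and 4x_1 - 7x_2 = -38.
Solving simultaneously gives x_1 = 0, x_2 = 38/7.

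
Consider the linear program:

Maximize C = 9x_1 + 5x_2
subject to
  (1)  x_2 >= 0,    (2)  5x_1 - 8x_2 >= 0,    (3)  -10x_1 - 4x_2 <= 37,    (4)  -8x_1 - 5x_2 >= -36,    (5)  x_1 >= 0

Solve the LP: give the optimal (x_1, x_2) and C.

x_1 = 9/2, x_2 = 0, maximum C = 81/2

Vertices and C = 9x_1 + 5x_2:
  (0, 0) → C = 0
  (9/2, 0) → C = 81/2
  (288/89, 180/89) → C = 3492/89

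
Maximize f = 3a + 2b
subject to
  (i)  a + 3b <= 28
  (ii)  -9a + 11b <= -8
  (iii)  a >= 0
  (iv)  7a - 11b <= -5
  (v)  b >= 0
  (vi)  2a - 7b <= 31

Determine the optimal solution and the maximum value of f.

a = 293/32, b = 201/32, maximum f = 1281/32

Vertices and f = 3a + 2b:
  (166/19, 122/19) → f = 742/19
  (293/32, 201/32) → f = 1281/32
  (13/2, 101/22) → f = 631/22

The binding constraints are a + 3b = 28 and 7a - 11b = -5.
Solving simultaneously gives a = 293/32, b = 201/32.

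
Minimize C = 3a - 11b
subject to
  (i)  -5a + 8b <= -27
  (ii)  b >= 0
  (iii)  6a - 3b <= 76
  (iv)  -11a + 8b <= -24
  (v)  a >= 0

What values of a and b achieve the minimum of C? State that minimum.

a = 527/33, b = 218/33, minimum C = -817/33

Corner points and C = 3a - 11b:
  (27/5, 0) → C = 81/5
  (527/33, 218/33) → C = -817/33
  (38/3, 0) → C = 38

The optimum lies where -5a + 8b = -27 and 6a - 3b = 76.
Solving simultaneously gives a = 527/33, b = 218/33.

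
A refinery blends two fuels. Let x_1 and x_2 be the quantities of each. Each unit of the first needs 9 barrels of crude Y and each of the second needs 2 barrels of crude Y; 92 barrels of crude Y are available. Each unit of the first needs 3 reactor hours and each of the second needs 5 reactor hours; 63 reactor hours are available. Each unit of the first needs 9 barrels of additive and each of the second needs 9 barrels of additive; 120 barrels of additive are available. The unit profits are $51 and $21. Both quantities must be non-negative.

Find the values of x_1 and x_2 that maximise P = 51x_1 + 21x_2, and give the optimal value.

x_1 = 28/3, x_2 = 4, maximum P = 560

Corner points and P = 51x_1 + 21x_2:
  (0, 0) → P = 0
  (0, 63/5) → P = 1323/5
  (92/9, 0) → P = 1564/3
  (28/3, 4) → P = 560
  (11/6, 23/2) → P = 335

At the optimal vertex, 9x_1 + 2x_2 = 92 and 9x_1 + 9x_2 = 120.
Solving simultaneously gives x_1 = 28/3, x_2 = 4.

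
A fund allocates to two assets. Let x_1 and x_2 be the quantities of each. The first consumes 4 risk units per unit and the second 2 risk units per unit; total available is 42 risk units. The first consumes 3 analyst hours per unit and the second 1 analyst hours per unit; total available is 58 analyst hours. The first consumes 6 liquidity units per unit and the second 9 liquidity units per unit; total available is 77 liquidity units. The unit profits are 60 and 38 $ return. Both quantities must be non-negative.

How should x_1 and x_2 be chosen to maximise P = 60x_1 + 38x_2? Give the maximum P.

x_1 = 28/3, x_2 = 7/3, maximum P = 1946/3

Extreme points and P = 60x_1 + 38x_2:
  (0, 0) → P = 0
  (0, 77/9) → P = 2926/9
  (21/2, 0) → P = 630
  (28/3, 7/3) → P = 1946/3

At the optimal vertex, 4x_1 + 2x_2 = 42 and 6x_1 + 9x_2 = 77.
Solving simultaneously gives x_1 = 28/3, x_2 = 7/3.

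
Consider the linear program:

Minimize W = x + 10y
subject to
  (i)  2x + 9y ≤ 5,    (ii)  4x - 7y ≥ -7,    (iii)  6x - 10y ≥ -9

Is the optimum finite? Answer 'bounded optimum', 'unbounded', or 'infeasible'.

From the feasible point (-31/74, 24/37), moving in the direction (-10, -6) keeps every constraint satisfied while W decreases without bound.

unbounded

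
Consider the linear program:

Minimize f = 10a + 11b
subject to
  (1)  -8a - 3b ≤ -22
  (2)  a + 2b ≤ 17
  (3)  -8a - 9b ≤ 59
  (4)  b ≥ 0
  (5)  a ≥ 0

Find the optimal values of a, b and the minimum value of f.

Corner points and f = 10a + 11b:
  (11/4, 0) → f = 55/2
  (0, 22/3) → f = 242/3
  (17, 0) → f = 170
  (0, 17/2) → f = 187/2

a = 11/4, b = 0, minimum f = 55/2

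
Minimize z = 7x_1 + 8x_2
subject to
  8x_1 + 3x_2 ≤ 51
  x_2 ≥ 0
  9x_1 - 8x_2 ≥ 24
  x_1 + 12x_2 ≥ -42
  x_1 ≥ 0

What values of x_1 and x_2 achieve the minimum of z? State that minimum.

Corner points and z = 7x_1 + 8x_2:
  (51/8, 0) → z = 357/8
  (480/91, 267/91) → z = 5496/91
  (8/3, 0) → z = 56/3

x_1 = 8/3, x_2 = 0, minimum z = 56/3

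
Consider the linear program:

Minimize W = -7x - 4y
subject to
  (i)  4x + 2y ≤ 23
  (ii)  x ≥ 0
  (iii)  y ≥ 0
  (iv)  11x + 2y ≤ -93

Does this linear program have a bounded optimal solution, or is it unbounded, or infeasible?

The boundaries 4x + 2y = 23 and x = 0 meet at (0, 23/2), but that point violates 11x + 2y ≤ -93. Every candidate vertex is excluded by some other constraint, so the feasible region is empty.

infeasible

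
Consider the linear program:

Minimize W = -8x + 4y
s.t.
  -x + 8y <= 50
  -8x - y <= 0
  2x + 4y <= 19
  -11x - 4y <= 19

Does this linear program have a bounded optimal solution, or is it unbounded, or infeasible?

unbounded

From the feasible point (-19/30, 76/15), moving in the direction (4, -11) keeps every constraint satisfied while W decreases without bound.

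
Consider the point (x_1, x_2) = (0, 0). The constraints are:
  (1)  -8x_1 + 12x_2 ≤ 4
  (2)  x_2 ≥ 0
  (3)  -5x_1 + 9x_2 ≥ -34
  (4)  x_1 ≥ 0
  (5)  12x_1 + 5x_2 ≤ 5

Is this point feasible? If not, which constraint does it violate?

(1): 0 ≤ 4 ✓
(2): 0 ≥ 0 ✓
(3): 0 ≥ -34 ✓
(4): 0 ≥ 0 ✓
(5): 0 ≤ 5 ✓

feasible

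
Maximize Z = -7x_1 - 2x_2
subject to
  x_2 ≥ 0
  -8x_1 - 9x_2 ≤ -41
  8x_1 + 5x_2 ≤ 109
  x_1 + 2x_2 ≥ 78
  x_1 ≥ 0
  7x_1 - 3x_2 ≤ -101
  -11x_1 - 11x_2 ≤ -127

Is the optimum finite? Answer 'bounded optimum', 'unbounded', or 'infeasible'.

infeasible

The boundaries 8x_1 + 5x_2 = 109 and x_1 + 2x_2 = 78 meet at (-172/11, 515/11), but that point violates x_1 ≥ 0. Every candidate vertex is excluded by some other constraint, so the feasible region is empty.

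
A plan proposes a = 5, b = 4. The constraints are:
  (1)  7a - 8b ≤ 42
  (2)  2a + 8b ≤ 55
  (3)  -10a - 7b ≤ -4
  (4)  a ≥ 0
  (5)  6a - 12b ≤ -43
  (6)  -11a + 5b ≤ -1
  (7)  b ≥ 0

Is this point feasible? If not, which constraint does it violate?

Constraint (5): 6a - 12b = -18, which is not ≤ -43. All other constraints are satisfied.

not feasible — violates (5)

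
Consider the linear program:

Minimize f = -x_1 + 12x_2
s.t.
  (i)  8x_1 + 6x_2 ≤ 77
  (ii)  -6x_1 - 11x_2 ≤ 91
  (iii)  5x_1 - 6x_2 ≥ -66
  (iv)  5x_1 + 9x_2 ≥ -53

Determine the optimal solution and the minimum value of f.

Feasible corners and f = -x_1 + 12x_2:
  (11/13, 913/78) → f = 1815/13
  (337/14, -809/42) → f = -3573/14
  (-304/25, 13/15) → f = 564/25

The binding constraints are 8x_1 + 6x_2 = 77 and 5x_1 + 9x_2 = -53.
Solving simultaneously gives x_1 = 337/14, x_2 = -809/42.

x_1 = 337/14, x_2 = -809/42, minimum f = -3573/14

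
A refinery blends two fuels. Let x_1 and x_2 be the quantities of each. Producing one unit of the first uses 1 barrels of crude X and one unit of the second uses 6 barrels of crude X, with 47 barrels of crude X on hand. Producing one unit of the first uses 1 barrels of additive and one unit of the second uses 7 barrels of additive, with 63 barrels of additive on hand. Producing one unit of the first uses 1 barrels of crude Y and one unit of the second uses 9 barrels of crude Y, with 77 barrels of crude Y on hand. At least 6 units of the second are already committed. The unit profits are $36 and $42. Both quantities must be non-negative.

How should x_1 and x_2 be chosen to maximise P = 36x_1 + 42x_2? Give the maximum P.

The optimum lies where x_1 + 6x_2 = 47 and x_2 = 6.
Solving simultaneously gives x_1 = 11, x_2 = 6.

x_1 = 11, x_2 = 6, maximum P = 648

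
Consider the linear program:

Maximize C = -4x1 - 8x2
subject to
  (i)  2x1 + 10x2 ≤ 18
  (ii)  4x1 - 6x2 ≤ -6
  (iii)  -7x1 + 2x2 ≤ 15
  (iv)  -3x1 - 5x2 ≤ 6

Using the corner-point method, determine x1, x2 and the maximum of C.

Extreme points and C = -4x1 - 8x2:
  (12/13, 21/13) → C = -216/13
  (-57/37, 78/37) → C = -396/37
  (-33/19, -3/19) → C = 156/19
  (-87/41, 3/41) → C = 324/41

x1 = -33/19, x2 = -3/19, maximum C = 156/19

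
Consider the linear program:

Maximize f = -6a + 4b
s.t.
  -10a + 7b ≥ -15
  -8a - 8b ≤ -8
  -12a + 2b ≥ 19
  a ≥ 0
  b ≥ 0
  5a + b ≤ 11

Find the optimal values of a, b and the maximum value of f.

Extreme points and f = -6a + 4b:
  (0, 19/2) → f = 38
  (3/22, 227/22) → f = 445/11
  (0, 11) → f = 44

The optimum lies where a = 0 and 5a + b = 11.
Solving simultaneously gives a = 0, b = 11.

a = 0, b = 11, maximum f = 44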